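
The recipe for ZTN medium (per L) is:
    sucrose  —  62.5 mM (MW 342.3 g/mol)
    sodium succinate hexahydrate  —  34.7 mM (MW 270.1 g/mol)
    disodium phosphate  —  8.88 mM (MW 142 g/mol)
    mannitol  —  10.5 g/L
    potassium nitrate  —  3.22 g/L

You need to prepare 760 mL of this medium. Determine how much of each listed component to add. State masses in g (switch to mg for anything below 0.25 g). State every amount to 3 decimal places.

Scale factor relative to 1 L: 0.76.
sucrose: 62.5 mmol/L × 342.3 g/mol × 0.76 L ÷ 1000 = 16.259 g
sodium succinate hexahydrate: 34.7 mmol/L × 270.1 g/mol × 0.76 L ÷ 1000 = 7.123 g
disodium phosphate: 8.88 mmol/L × 142 g/mol × 0.76 L ÷ 1000 = 0.958 g
mannitol: 10.5 g/L × 0.76 L = 7.980 g
potassium nitrate: 3.22 g/L × 0.76 L = 2.447 g

sucrose 16.259 g; sodium succinate hexahydrate 7.123 g; disodium phosphate 0.958 g; mannitol 7.980 g; potassium nitrate 2.447 g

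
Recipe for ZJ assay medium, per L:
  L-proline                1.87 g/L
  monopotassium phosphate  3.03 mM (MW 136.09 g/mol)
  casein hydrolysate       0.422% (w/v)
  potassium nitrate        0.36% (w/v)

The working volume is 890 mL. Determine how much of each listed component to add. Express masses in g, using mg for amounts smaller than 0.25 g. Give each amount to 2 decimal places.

Scale factor relative to 1 L: 0.89.
L-proline: 1.87 g/L × 0.89 L = 1.66 g
monopotassium phosphate: 3.03 mmol/L × 136.09 g/mol × 0.89 L ÷ 1000 = 0.37 g
casein hydrolysate: 0.422 g per 100 mL × 890 mL ÷ 100 = 3.76 g
potassium nitrate: 0.36 g per 100 mL × 890 mL ÷ 100 = 3.20 g

L-proline 1.66 g; monopotassium phosphate 0.37 g; casein hydrolysate 3.76 g; potassium nitrate 3.20 g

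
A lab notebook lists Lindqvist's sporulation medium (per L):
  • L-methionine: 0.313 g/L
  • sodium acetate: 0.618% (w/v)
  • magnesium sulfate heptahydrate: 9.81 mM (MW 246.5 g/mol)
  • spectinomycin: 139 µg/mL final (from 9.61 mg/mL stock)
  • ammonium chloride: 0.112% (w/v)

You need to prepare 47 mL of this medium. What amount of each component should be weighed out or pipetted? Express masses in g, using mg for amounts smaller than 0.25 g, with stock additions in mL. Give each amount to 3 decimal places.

Working volume: 47 mL = 0.047 L.
L-methionine: 0.313 g/L × 0.047 L = 0.014711 g = 14.711 mg
sodium acetate: 0.618 g per 100 mL × 47 mL ÷ 100 = 0.290 g
magnesium sulfate heptahydrate: 9.81 mmol/L × 246.5 mg/mmol × 0.047 L = 113.654 mg
spectinomycin: dilute stock: 139 µg/mL × 47 mL ÷ 9610 µg/mL = 0.680 mL
ammonium chloride: 0.112 g per 100 mL × 47 mL ÷ 100 = 0.05264 g = 52.640 mg

L-methionine 14.711 mg; sodium acetate 0.290 g; magnesium sulfate heptahydrate 113.654 mg; spectinomycin 0.680 mL; ammonium chloride 52.640 mg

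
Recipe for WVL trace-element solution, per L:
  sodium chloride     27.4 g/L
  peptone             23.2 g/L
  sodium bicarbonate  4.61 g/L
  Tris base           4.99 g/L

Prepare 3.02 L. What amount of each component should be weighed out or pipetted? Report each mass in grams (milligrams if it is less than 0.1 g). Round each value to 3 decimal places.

Scale factor relative to 1 L: 3.02.
sodium chloride: 27.4 g/L × 3.02 L = 82.748 g
peptone: 23.2 g/L × 3.02 L = 70.064 g
sodium bicarbonate: 4.61 g/L × 3.02 L = 13.922 g
Tris base: 4.99 g/L × 3.02 L = 15.070 g

sodium chloride 82.748 g; peptone 70.064 g; sodium bicarbonate 13.922 g; Tris base 15.070 g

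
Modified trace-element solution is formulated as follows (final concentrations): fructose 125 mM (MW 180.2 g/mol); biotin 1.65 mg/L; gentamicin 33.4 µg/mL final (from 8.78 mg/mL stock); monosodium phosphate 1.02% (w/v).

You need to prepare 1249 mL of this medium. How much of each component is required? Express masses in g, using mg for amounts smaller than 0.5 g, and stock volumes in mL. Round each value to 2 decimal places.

Target volume = 1249 mL = 1.249 L.
fructose: 125 mmol/L × 180.2 g/mol × 1.249 L ÷ 1000 = 28.13 g
biotin: 1.65 mg/L × 1.249 L = 2.06 mg
gentamicin: V = C2·V2/C1 = 33.4 µg/mL × 1249 mL ÷ 8780 µg/mL = 4.75 mL
monosodium phosphate: 1.02 g per 100 mL × 1249 mL ÷ 100 = 12.74 g

fructose 28.13 g; biotin 2.06 mg; gentamicin 4.75 mL; monosodium phosphate 12.74 g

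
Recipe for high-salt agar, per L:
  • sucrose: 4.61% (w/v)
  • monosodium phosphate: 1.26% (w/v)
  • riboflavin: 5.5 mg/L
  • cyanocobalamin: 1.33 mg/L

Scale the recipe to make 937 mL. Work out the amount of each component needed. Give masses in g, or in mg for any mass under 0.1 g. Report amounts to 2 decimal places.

Scale factor relative to 1 L: 0.937.
sucrose: 4.61 g per 100 mL × 937 mL ÷ 100 = 43.20 g
monosodium phosphate: 1.26 g per 100 mL × 937 mL ÷ 100 = 11.81 g
riboflavin: 5.5 mg/L × 0.937 L = 5.15 mg
cyanocobalamin: 1.33 mg/L × 0.937 L = 1.25 mg

sucrose 43.20 g; monosodium phosphate 11.81 g; riboflavin 5.15 mg; cyanocobalamin 1.25 mg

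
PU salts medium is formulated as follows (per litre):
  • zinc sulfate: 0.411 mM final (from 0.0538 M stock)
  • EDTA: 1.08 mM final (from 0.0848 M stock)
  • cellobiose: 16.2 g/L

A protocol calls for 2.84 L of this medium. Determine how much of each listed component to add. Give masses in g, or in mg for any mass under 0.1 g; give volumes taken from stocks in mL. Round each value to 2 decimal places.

zinc sulfate 21.70 mL; EDTA 36.17 mL; cellobiose 46.01 g

Scale factor relative to 1 L: 2.84.
zinc sulfate: V = C2·V2/C1 = 0.411 mM × 2840 mL ÷ 53.8 mM = 21.70 mL
EDTA: V = C2·V2/C1 = 1.08 mM × 2840 mL ÷ 84.8 mM = 36.17 mL
cellobiose: 16.2 g/L × 2.84 L = 46.01 g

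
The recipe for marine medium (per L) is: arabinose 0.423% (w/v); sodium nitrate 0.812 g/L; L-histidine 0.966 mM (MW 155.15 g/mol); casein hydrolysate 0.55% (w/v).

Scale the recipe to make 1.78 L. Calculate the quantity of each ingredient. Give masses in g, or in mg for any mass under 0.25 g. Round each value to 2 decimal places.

Scale factor relative to 1 L: 1.78.
arabinose: 0.423% w/v = 4.23 g/L → 4.23 × 1.78 L = 7.53 g
sodium nitrate: 0.812 g/L × 1.78 L = 1.45 g
L-histidine: 0.966 mmol/L × 155.15 g/mol × 1.78 L ÷ 1000 = 0.27 g
casein hydrolysate: 0.55% w/v = 5.5 g/L → 5.5 × 1.78 L = 9.79 g

arabinose 7.53 g; sodium nitrate 1.45 g; L-histidine 0.27 g; casein hydrolysate 9.79 g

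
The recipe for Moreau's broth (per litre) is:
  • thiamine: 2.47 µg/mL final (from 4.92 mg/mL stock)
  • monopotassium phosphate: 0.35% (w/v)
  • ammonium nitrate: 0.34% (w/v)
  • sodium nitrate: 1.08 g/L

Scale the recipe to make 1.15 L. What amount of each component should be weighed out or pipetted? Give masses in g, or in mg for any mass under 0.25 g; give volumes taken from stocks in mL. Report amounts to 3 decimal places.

thiamine 0.577 mL; monopotassium phosphate 4.025 g; ammonium nitrate 3.910 g; sodium nitrate 1.242 g

Working volume: 1.15 L.
thiamine: V = C2·V2/C1 = 2.47 µg/mL × 1150 mL ÷ 4920 µg/mL = 0.577 mL
monopotassium phosphate: 0.35% w/v = 3.5 g/L → 3.5 × 1.15 L = 4.025 g
ammonium nitrate: 0.34% w/v = 3.4 g/L → 3.4 × 1.15 L = 3.910 g
sodium nitrate: 1.08 g/L × 1.15 L = 1.242 g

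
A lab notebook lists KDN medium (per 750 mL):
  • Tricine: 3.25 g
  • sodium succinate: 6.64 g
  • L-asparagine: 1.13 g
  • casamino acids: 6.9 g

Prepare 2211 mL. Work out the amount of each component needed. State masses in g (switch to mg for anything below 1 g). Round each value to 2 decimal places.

Tricine 9.58 g; sodium succinate 19.57 g; L-asparagine 3.33 g; casamino acids 20.34 g

Ratio of target to recipe volume: 2211 / 750 = 2.948.
Tricine: 3.25 g × (2211 mL / 750 mL) = 9.58 g
sodium succinate: 6.64 g × (2211 mL / 750 mL) = 19.57 g
L-asparagine: 1.13 g × (2211 mL / 750 mL) = 3.33 g
casamino acids: 6.9 g × (2211 mL / 750 mL) = 20.34 g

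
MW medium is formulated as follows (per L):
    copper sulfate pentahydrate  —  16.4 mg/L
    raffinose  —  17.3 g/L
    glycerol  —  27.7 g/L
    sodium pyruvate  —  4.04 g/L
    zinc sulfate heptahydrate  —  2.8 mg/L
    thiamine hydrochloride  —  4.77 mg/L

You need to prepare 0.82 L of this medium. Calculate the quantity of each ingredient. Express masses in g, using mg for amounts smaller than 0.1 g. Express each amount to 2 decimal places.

copper sulfate pentahydrate 13.45 mg; raffinose 14.19 g; glycerol 22.71 g; sodium pyruvate 3.31 g; zinc sulfate heptahydrate 2.30 mg; thiamine hydrochloride 3.91 mg

Scale factor relative to 1 L: 0.82.
copper sulfate pentahydrate: 16.4 mg/L × 0.82 L = 13.45 mg
raffinose: 17.3 g/L × 0.82 L = 14.19 g
glycerol: 27.7 g/L × 0.82 L = 22.71 g
sodium pyruvate: 4.04 g/L × 0.82 L = 3.31 g
zinc sulfate heptahydrate: 2.8 mg/L × 0.82 L = 2.30 mg
thiamine hydrochloride: 4.77 mg/L × 0.82 L = 3.91 mg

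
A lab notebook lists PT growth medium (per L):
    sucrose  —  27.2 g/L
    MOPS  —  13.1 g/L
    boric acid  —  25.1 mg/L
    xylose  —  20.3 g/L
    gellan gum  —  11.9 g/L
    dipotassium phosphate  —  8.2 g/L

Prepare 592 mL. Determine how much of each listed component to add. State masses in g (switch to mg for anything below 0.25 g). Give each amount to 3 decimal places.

Target volume = 592 mL = 0.592 L.
sucrose: 27.2 g/L × 0.592 L = 16.102 g
MOPS: 13.1 g/L × 0.592 L = 7.755 g
boric acid: 25.1 mg/L × 0.592 L = 14.859 mg
xylose: 20.3 g/L × 0.592 L = 12.018 g
gellan gum: 11.9 g/L × 0.592 L = 7.045 g
dipotassium phosphate: 8.2 g/L × 0.592 L = 4.854 g

sucrose 16.102 g; MOPS 7.755 g; boric acid 14.859 mg; xylose 12.018 g; gellan gum 7.045 g; dipotassium phosphate 4.854 g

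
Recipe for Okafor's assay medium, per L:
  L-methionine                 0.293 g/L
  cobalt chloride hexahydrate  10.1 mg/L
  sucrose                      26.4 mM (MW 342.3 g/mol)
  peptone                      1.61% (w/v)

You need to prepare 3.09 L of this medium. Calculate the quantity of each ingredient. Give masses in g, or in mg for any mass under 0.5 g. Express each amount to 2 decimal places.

L-methionine 0.91 g; cobalt chloride hexahydrate 31.21 mg; sucrose 27.92 g; peptone 49.75 g

Scale factor relative to 1 L: 3.09.
L-methionine: 0.293 g/L × 3.09 L = 0.91 g
cobalt chloride hexahydrate: 10.1 mg/L × 3.09 L = 31.21 mg
sucrose: 26.4 mmol/L × 342.3 g/mol × 3.09 L ÷ 1000 = 27.92 g
peptone: 1.61% w/v = 16.1 g/L → 16.1 × 3.09 L = 49.75 g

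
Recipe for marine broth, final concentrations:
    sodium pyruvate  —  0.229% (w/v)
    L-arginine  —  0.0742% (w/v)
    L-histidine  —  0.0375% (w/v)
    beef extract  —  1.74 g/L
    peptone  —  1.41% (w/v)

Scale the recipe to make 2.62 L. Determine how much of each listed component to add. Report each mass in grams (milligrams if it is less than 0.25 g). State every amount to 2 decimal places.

sodium pyruvate 6.00 g; L-arginine 1.94 g; L-histidine 0.98 g; beef extract 4.56 g; peptone 36.94 g

Working volume: 2.62 L.
sodium pyruvate: 0.229 g per 100 mL × 2620 mL ÷ 100 = 6.00 g
L-arginine: 0.0742 g per 100 mL × 2620 mL ÷ 100 = 1.94 g
L-histidine: 0.0375 g per 100 mL × 2620 mL ÷ 100 = 0.98 g
beef extract: 1.74 g/L × 2.62 L = 4.56 g
peptone: 1.41 g per 100 mL × 2620 mL ÷ 100 = 36.94 g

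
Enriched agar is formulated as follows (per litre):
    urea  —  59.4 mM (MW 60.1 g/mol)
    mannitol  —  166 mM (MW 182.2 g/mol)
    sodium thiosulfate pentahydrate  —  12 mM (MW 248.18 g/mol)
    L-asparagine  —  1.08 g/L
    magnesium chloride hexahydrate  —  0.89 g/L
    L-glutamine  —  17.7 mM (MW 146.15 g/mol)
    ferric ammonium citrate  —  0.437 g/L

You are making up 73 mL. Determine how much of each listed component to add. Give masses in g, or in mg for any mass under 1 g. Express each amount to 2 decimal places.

Target volume = 73 mL = 0.073 L.
urea: 59.4 mmol/L × 60.1 mg/mmol × 0.073 L = 260.61 mg
mannitol: 166 mmol/L × 182.2 g/mol × 0.073 L ÷ 1000 = 2.21 g
sodium thiosulfate pentahydrate: 12 mmol/L × 248.18 mg/mmol × 0.073 L = 217.41 mg
L-asparagine: 1.08 g/L × 0.073 L = 0.07884 g = 78.84 mg
magnesium chloride hexahydrate: 0.89 g/L × 0.073 L = 0.06497 g = 64.97 mg
L-glutamine: 17.7 mmol/L × 146.15 mg/mmol × 0.073 L = 188.84 mg
ferric ammonium citrate: 0.437 g/L × 0.073 L = 0.031901 g = 31.90 mg

urea 260.61 mg; mannitol 2.21 g; sodium thiosulfate pentahydrate 217.41 mg; L-asparagine 78.84 mg; magnesium chloride hexahydrate 64.97 mg; L-glutamine 188.84 mg; ferric ammonium citrate 31.90 mg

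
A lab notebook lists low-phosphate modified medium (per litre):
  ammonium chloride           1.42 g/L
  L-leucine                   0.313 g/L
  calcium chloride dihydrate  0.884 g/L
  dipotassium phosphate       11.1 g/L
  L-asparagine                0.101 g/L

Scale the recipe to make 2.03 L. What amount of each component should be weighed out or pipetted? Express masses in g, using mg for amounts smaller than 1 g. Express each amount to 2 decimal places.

ammonium chloride 2.88 g; L-leucine 635.39 mg; calcium chloride dihydrate 1.79 g; dipotassium phosphate 22.53 g; L-asparagine 205.03 mg

Scale factor relative to 1 L: 2.03.
ammonium chloride: 1.42 g/L × 2.03 L = 2.88 g
L-leucine: 0.313 g/L × 2.03 L = 0.63539 g = 635.39 mg
calcium chloride dihydrate: 0.884 g/L × 2.03 L = 1.79 g
dipotassium phosphate: 11.1 g/L × 2.03 L = 22.53 g
L-asparagine: 0.101 g/L × 2.03 L = 0.20503 g = 205.03 mg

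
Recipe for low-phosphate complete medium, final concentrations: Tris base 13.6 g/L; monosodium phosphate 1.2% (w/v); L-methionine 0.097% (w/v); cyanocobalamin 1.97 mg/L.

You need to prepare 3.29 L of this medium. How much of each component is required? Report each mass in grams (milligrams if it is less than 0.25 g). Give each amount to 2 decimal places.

Tris base 44.74 g; monosodium phosphate 39.48 g; L-methionine 3.19 g; cyanocobalamin 6.48 mg

Scale factor relative to 1 L: 3.29.
Tris base: 13.6 g/L × 3.29 L = 44.74 g
monosodium phosphate: 1.2% w/v = 12 g/L → 12 × 3.29 L = 39.48 g
L-methionine: 0.097 g per 100 mL × 3290 mL ÷ 100 = 3.19 g
cyanocobalamin: 1.97 mg/L × 3.29 L = 6.48 mg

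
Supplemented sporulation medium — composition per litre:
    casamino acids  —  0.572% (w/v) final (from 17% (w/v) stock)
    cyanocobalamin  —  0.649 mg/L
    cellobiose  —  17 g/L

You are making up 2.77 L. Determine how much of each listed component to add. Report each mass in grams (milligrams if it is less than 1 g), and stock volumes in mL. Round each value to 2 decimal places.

Scale factor relative to 1 L: 2.77.
casamino acids: dilute stock: 0.572% ÷ 17% × 2770 mL = 93.20 mL
cyanocobalamin: 0.649 mg/L × 2.77 L = 1.80 mg
cellobiose: 17 g/L × 2.77 L = 47.09 g

casamino acids 93.20 mL; cyanocobalamin 1.80 mg; cellobiose 47.09 g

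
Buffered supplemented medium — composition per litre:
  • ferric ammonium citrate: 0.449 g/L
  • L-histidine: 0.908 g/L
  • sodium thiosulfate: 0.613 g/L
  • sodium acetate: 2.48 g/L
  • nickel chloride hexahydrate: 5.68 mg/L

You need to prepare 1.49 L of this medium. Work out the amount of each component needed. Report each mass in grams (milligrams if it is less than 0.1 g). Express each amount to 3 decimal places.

Scale factor relative to 1 L: 1.49.
ferric ammonium citrate: 0.449 g/L × 1.49 L = 0.669 g
L-histidine: 0.908 g/L × 1.49 L = 1.353 g
sodium thiosulfate: 0.613 g/L × 1.49 L = 0.913 g
sodium acetate: 2.48 g/L × 1.49 L = 3.695 g
nickel chloride hexahydrate: 5.68 mg/L × 1.49 L = 8.463 mg

ferric ammonium citrate 0.669 g; L-histidine 1.353 g; sodium thiosulfate 0.913 g; sodium acetate 3.695 g; nickel chloride hexahydrate 8.463 mg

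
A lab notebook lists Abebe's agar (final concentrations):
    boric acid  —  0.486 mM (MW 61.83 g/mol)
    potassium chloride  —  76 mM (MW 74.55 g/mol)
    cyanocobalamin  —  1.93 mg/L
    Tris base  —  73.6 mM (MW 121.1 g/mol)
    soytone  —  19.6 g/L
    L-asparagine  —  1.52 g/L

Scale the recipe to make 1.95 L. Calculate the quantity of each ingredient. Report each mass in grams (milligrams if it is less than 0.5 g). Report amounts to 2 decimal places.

Working volume: 1.95 L.
boric acid: 0.486 mmol/L × 61.83 mg/mmol × 1.95 L = 58.60 mg
potassium chloride: 76 mmol/L × 74.55 g/mol × 1.95 L ÷ 1000 = 11.05 g
cyanocobalamin: 1.93 mg/L × 1.95 L = 3.76 mg
Tris base: 73.6 mmol/L × 121.1 g/mol × 1.95 L ÷ 1000 = 17.38 g
soytone: 19.6 g/L × 1.95 L = 38.22 g
L-asparagine: 1.52 g/L × 1.95 L = 2.96 g

boric acid 58.60 mg; potassium chloride 11.05 g; cyanocobalamin 3.76 mg; Tris base 17.38 g; soytone 38.22 g; L-asparagine 2.96 g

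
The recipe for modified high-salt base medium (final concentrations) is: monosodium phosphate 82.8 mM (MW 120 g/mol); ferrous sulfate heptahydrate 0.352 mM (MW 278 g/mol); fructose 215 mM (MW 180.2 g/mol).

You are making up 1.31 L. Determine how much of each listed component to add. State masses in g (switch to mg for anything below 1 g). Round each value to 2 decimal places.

Working volume: 1.31 L.
monosodium phosphate: 82.8 mmol/L × 120 g/mol × 1.31 L ÷ 1000 = 13.02 g
ferrous sulfate heptahydrate: 0.352 mmol/L × 278 mg/mmol × 1.31 L = 128.19 mg
fructose: 215 mmol/L × 180.2 g/mol × 1.31 L ÷ 1000 = 50.75 g

monosodium phosphate 13.02 g; ferrous sulfate heptahydrate 128.19 mg; fructose 50.75 g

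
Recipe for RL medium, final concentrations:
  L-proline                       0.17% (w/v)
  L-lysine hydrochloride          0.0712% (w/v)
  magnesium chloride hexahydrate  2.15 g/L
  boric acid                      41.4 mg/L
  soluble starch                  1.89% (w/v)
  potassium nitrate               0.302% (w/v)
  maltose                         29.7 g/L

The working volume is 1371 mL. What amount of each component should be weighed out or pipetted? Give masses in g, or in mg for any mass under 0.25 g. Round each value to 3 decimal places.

Scale factor relative to 1 L: 1.371.
L-proline: 0.17 g per 100 mL × 1371 mL ÷ 100 = 2.331 g
L-lysine hydrochloride: 0.0712% w/v = 0.712 g/L → 0.712 × 1.371 L = 0.976 g
magnesium chloride hexahydrate: 2.15 g/L × 1.371 L = 2.948 g
boric acid: 41.4 mg/L × 1.371 L = 56.759 mg
soluble starch: 1.89 g per 100 mL × 1371 mL ÷ 100 = 25.912 g
potassium nitrate: 0.302 g per 100 mL × 1371 mL ÷ 100 = 4.140 g
maltose: 29.7 g/L × 1.371 L = 40.719 g

L-proline 2.331 g; L-lysine hydrochloride 0.976 g; magnesium chloride hexahydrate 2.948 g; boric acid 56.759 mg; soluble starch 25.912 g; potassium nitrate 4.140 g; maltose 40.719 g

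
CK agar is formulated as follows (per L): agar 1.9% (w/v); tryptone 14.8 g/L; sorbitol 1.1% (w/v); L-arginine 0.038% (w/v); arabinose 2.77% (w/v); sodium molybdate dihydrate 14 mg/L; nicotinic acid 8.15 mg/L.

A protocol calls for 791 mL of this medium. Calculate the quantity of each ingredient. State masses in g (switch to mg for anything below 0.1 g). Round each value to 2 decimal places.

agar 15.03 g; tryptone 11.71 g; sorbitol 8.70 g; L-arginine 0.30 g; arabinose 21.91 g; sodium molybdate dihydrate 11.07 mg; nicotinic acid 6.45 mg

Target volume = 791 mL = 0.791 L.
agar: 1.9 g per 100 mL × 791 mL ÷ 100 = 15.03 g
tryptone: 14.8 g/L × 0.791 L = 11.71 g
sorbitol: 1.1% w/v = 11 g/L → 11 × 0.791 L = 8.70 g
L-arginine: 0.038 g per 100 mL × 791 mL ÷ 100 = 0.30 g
arabinose: 2.77 g per 100 mL × 791 mL ÷ 100 = 21.91 g
sodium molybdate dihydrate: 14 mg/L × 0.791 L = 11.07 mg
nicotinic acid: 8.15 mg/L × 0.791 L = 6.45 mg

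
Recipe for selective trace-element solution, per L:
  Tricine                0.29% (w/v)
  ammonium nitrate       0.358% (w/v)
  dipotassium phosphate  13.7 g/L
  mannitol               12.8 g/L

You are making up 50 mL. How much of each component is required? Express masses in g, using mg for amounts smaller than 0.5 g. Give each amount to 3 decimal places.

Tricine 145.000 mg; ammonium nitrate 179.000 mg; dipotassium phosphate 0.685 g; mannitol 0.640 g

Working volume: 50 mL = 0.05 L.
Tricine: 0.29% w/v = 2.9 g/L → 2.9 × 0.05 L = 0.145 g = 145.000 mg
ammonium nitrate: 0.358% w/v = 3.58 g/L → 3.58 × 0.05 L = 0.179 g = 179.000 mg
dipotassium phosphate: 13.7 g/L × 0.05 L = 0.685 g
mannitol: 12.8 g/L × 0.05 L = 0.640 g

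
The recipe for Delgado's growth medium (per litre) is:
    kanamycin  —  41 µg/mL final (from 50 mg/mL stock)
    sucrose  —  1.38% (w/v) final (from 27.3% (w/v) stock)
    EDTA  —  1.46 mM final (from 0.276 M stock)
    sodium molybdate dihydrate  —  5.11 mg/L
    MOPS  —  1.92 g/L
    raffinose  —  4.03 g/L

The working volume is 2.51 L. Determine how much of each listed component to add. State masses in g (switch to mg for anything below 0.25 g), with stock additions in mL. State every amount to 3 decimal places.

kanamycin 2.058 mL; sucrose 126.879 mL; EDTA 13.278 mL; sodium molybdate dihydrate 12.826 mg; MOPS 4.819 g; raffinose 10.115 g

Scale factor relative to 1 L: 2.51.
kanamycin: dilute stock: 41 µg/mL × 2510 mL ÷ 50000 µg/mL = 2.058 mL
sucrose: dilute stock: 1.38% ÷ 27.3% × 2510 mL = 126.879 mL
EDTA: V = C2·V2/C1 = 1.46 mM × 2510 mL ÷ 276 mM = 13.278 mL
sodium molybdate dihydrate: 5.11 mg/L × 2.51 L = 12.826 mg
MOPS: 1.92 g/L × 2.51 L = 4.819 g
raffinose: 4.03 g/L × 2.51 L = 10.115 g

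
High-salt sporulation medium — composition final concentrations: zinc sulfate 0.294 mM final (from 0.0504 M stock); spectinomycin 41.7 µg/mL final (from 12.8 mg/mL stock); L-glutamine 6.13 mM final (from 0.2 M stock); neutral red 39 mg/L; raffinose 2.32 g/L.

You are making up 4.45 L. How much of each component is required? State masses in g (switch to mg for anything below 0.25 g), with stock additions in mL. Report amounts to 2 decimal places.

zinc sulfate 25.96 mL; spectinomycin 14.50 mL; L-glutamine 136.39 mL; neutral red 173.55 mg; raffinose 10.32 g

Scale factor relative to 1 L: 4.45.
zinc sulfate: dilute stock: 0.294 mM × 4450 mL ÷ 50.4 mM = 25.96 mL
spectinomycin: V = C2·V2/C1 = 41.7 µg/mL × 4450 mL ÷ 12800 µg/mL = 14.50 mL
L-glutamine: V = C2·V2/C1 = 6.13 mM × 4450 mL ÷ 200 mM = 136.39 mL
neutral red: 39 mg/L × 4.45 L = 173.55 mg
raffinose: 2.32 g/L × 4.45 L = 10.32 g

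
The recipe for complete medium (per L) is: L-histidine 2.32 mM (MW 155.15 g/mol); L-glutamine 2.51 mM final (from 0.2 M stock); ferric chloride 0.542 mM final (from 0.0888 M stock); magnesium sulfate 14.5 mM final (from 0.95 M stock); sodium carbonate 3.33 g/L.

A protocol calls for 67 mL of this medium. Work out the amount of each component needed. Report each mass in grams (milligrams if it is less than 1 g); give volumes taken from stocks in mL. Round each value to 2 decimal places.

L-histidine 24.12 mg; L-glutamine 0.84 mL; ferric chloride 0.41 mL; magnesium sulfate 1.02 mL; sodium carbonate 223.11 mg

Working volume: 67 mL = 0.067 L.
L-histidine: 2.32 mmol/L × 155.15 mg/mmol × 0.067 L = 24.12 mg
L-glutamine: V = C2·V2/C1 = 2.51 mM × 67 mL ÷ 200 mM = 0.84 mL
ferric chloride: C1V1 = C2V2 → 0.542 mM × 67 mL ÷ 88.8 mM = 0.41 mL
magnesium sulfate: C1V1 = C2V2 → 14.5 mM × 67 mL ÷ 950 mM = 1.02 mL
sodium carbonate: 3.33 g/L × 0.067 L = 0.22311 g = 223.11 mg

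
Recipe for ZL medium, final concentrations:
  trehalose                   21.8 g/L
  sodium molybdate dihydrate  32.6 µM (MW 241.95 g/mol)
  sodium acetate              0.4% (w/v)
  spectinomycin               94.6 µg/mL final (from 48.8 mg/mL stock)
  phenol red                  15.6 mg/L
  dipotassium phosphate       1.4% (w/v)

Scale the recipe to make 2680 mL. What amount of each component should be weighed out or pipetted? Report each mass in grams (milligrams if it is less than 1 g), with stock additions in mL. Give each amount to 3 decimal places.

Scale factor relative to 1 L: 2.68.
trehalose: 21.8 g/L × 2.68 L = 58.424 g
sodium molybdate dihydrate: 32.6 µmol/L × 241.95 g/mol × 2.68 L ÷ 1000 = 21.139 mg
sodium acetate: 0.4 g per 100 mL × 2680 mL ÷ 100 = 10.720 g
spectinomycin: dilute stock: 94.6 µg/mL × 2680 mL ÷ 48800 µg/mL = 5.195 mL
phenol red: 15.6 mg/L × 2.68 L = 41.808 mg
dipotassium phosphate: 1.4% w/v = 14 g/L → 14 × 2.68 L = 37.520 g

trehalose 58.424 g; sodium molybdate dihydrate 21.139 mg; sodium acetate 10.720 g; spectinomycin 5.195 mL; phenol red 41.808 mg; dipotassium phosphate 37.520 g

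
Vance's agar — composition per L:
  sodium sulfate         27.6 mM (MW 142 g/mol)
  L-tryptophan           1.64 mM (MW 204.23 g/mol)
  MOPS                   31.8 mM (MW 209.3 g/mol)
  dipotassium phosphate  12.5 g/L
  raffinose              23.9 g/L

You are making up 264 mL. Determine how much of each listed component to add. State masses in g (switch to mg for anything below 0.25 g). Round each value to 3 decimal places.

sodium sulfate 1.035 g; L-tryptophan 88.423 mg; MOPS 1.757 g; dipotassium phosphate 3.300 g; raffinose 6.310 g

Working volume: 264 mL = 0.264 L.
sodium sulfate: 27.6 mmol/L × 142 g/mol × 0.264 L ÷ 1000 = 1.035 g
L-tryptophan: 1.64 mmol/L × 204.23 mg/mmol × 0.264 L = 88.423 mg
MOPS: 31.8 mmol/L × 209.3 g/mol × 0.264 L ÷ 1000 = 1.757 g
dipotassium phosphate: 12.5 g/L × 0.264 L = 3.300 g
raffinose: 23.9 g/L × 0.264 L = 6.310 g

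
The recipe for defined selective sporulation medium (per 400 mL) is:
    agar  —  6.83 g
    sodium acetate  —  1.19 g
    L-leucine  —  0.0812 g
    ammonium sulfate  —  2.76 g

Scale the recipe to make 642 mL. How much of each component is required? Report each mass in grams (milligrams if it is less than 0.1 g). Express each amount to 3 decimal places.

Scale factor = 642 mL / 400 mL = 1.605.
agar: 6.83 g × (642 mL / 400 mL) = 10.962 g
sodium acetate: 1.19 g × (642 mL / 400 mL) = 1.910 g
L-leucine: 0.0812 g × (642 mL / 400 mL) = 0.130 g
ammonium sulfate: 2.76 g × (642 mL / 400 mL) = 4.430 g

agar 10.962 g; sodium acetate 1.910 g; L-leucine 0.130 g; ammonium sulfate 4.430 g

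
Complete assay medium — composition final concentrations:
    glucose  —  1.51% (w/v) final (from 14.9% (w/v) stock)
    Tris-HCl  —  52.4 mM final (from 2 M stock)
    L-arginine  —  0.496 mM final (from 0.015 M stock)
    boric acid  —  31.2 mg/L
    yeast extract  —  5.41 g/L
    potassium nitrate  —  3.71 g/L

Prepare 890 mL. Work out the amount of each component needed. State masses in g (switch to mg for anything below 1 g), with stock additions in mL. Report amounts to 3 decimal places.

glucose 90.195 mL; Tris-HCl 23.318 mL; L-arginine 29.429 mL; boric acid 27.768 mg; yeast extract 4.815 g; potassium nitrate 3.302 g

Scale factor relative to 1 L: 0.89.
glucose: V = C2·V2/C1 = 1.51% ÷ 14.9% × 890 mL = 90.195 mL
Tris-HCl: C1V1 = C2V2 → 52.4 mM × 890 mL ÷ 2000 mM = 23.318 mL
L-arginine: dilute stock: 0.496 mM × 890 mL ÷ 15 mM = 29.429 mL
boric acid: 31.2 mg/L × 0.89 L = 27.768 mg
yeast extract: 5.41 g/L × 0.89 L = 4.815 g
potassium nitrate: 3.71 g/L × 0.89 L = 3.302 g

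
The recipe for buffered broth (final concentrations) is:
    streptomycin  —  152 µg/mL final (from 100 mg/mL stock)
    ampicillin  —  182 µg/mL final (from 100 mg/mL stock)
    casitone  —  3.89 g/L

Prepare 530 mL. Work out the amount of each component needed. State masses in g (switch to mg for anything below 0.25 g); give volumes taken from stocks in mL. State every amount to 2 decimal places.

Target volume = 530 mL = 0.53 L.
streptomycin: dilute stock: 152 µg/mL × 530 mL ÷ 100000 µg/mL = 0.81 mL
ampicillin: C1V1 = C2V2 → 182 µg/mL × 530 mL ÷ 100000 µg/mL = 0.96 mL
casitone: 3.89 g/L × 0.53 L = 2.06 g

streptomycin 0.81 mL; ampicillin 0.96 mL; casitone 2.06 g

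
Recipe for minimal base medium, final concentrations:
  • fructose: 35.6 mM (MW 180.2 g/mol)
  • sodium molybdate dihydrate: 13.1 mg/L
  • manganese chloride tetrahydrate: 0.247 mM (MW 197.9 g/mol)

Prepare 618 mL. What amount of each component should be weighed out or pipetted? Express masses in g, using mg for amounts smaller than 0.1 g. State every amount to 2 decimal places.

fructose 3.96 g; sodium molybdate dihydrate 8.10 mg; manganese chloride tetrahydrate 30.21 mg

Working volume: 618 mL = 0.618 L.
fructose: 35.6 mmol/L × 180.2 g/mol × 0.618 L ÷ 1000 = 3.96 g
sodium molybdate dihydrate: 13.1 mg/L × 0.618 L = 8.10 mg
manganese chloride tetrahydrate: 0.247 mmol/L × 197.9 mg/mmol × 0.618 L = 30.21 mg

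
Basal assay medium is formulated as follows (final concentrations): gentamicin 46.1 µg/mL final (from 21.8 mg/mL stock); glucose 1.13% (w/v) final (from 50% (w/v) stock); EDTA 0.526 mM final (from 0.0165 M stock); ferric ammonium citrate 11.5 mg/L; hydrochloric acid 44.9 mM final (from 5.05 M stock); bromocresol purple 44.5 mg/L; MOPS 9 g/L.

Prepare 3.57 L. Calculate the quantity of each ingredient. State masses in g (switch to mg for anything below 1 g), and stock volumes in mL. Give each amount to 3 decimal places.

gentamicin 7.549 mL; glucose 80.682 mL; EDTA 113.807 mL; ferric ammonium citrate 41.055 mg; hydrochloric acid 31.741 mL; bromocresol purple 158.865 mg; MOPS 32.130 g

Working volume: 3.57 L.
gentamicin: dilute stock: 46.1 µg/mL × 3570 mL ÷ 21800 µg/mL = 7.549 mL
glucose: C1V1 = C2V2 → 1.13% ÷ 50% × 3570 mL = 80.682 mL
EDTA: C1V1 = C2V2 → 0.526 mM × 3570 mL ÷ 16.5 mM = 113.807 mL
ferric ammonium citrate: 11.5 mg/L × 3.57 L = 41.055 mg
hydrochloric acid: V = C2·V2/C1 = 44.9 mM × 3570 mL ÷ 5050 mM = 31.741 mL
bromocresol purple: 44.5 mg/L × 3.57 L = 158.865 mg
MOPS: 9 g/L × 3.57 L = 32.130 g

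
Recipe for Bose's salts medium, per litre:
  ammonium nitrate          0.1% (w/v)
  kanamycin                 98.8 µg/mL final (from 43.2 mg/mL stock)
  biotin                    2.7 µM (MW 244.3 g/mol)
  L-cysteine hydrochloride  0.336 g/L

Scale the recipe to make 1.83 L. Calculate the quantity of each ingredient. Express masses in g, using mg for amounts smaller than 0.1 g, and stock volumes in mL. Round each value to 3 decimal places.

ammonium nitrate 1.830 g; kanamycin 4.185 mL; biotin 1.207 mg; L-cysteine hydrochloride 0.615 g

Working volume: 1.83 L.
ammonium nitrate: 0.1% w/v = 1 g/L → 1 × 1.83 L = 1.830 g
kanamycin: V = C2·V2/C1 = 98.8 µg/mL × 1830 mL ÷ 43200 µg/mL = 4.185 mL
biotin: 2.7 µmol/L × 244.3 g/mol × 1.83 L ÷ 1000 = 1.207 mg
L-cysteine hydrochloride: 0.336 g/L × 1.83 L = 0.615 g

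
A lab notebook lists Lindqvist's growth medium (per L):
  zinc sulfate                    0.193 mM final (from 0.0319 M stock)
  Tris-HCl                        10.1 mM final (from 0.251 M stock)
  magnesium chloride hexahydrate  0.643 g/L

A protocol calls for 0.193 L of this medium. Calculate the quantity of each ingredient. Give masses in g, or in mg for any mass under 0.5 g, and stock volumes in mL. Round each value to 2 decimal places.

Working volume: 0.193 L.
zinc sulfate: V = C2·V2/C1 = 0.193 mM × 193 mL ÷ 31.9 mM = 1.17 mL
Tris-HCl: C1V1 = C2V2 → 10.1 mM × 193 mL ÷ 251 mM = 7.77 mL
magnesium chloride hexahydrate: 0.643 g/L × 0.193 L = 0.124099 g = 124.10 mg

zinc sulfate 1.17 mL; Tris-HCl 7.77 mL; magnesium chloride hexahydrate 124.10 mg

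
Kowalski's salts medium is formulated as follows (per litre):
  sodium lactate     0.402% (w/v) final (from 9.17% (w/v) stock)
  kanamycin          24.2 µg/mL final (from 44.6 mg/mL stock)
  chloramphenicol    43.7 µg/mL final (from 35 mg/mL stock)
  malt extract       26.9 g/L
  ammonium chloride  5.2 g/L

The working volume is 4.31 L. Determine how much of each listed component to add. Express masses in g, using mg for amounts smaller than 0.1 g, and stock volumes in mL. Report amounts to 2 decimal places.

sodium lactate 188.94 mL; kanamycin 2.34 mL; chloramphenicol 5.38 mL; malt extract 115.94 g; ammonium chloride 22.41 g

Scale factor relative to 1 L: 4.31.
sodium lactate: dilute stock: 0.402% ÷ 9.17% × 4310 mL = 188.94 mL
kanamycin: V = C2·V2/C1 = 24.2 µg/mL × 4310 mL ÷ 44600 µg/mL = 2.34 mL
chloramphenicol: C1V1 = C2V2 → 43.7 µg/mL × 4310 mL ÷ 35000 µg/mL = 5.38 mL
malt extract: 26.9 g/L × 4.31 L = 115.94 g
ammonium chloride: 5.2 g/L × 4.31 L = 22.41 g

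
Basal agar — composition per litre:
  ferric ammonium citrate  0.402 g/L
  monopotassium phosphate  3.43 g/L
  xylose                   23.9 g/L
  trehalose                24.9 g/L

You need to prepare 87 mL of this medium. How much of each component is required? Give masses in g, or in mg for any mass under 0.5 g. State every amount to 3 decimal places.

Scale factor relative to 1 L: 0.087.
ferric ammonium citrate: 0.402 g/L × 0.087 L = 0.034974 g = 34.974 mg
monopotassium phosphate: 3.43 g/L × 0.087 L = 0.29841 g = 298.410 mg
xylose: 23.9 g/L × 0.087 L = 2.079 g
trehalose: 24.9 g/L × 0.087 L = 2.166 g

ferric ammonium citrate 34.974 mg; monopotassium phosphate 298.410 mg; xylose 2.079 g; trehalose 2.166 g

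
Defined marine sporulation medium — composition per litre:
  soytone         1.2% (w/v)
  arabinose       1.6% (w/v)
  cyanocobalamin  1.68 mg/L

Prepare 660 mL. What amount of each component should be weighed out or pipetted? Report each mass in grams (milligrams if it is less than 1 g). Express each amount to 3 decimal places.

Target volume = 660 mL = 0.66 L.
soytone: 1.2% w/v = 12 g/L → 12 × 0.66 L = 7.920 g
arabinose: 1.6% w/v = 16 g/L → 16 × 0.66 L = 10.560 g
cyanocobalamin: 1.68 mg/L × 0.66 L = 1.109 mg

soytone 7.920 g; arabinose 10.560 g; cyanocobalamin 1.109 mg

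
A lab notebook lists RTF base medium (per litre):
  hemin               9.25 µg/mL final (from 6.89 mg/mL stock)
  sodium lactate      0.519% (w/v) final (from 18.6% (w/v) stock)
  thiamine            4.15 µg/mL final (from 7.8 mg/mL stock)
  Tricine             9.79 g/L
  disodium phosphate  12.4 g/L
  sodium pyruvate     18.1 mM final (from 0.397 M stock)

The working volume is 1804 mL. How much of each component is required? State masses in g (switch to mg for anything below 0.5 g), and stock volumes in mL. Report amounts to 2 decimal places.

hemin 2.42 mL; sodium lactate 50.34 mL; thiamine 0.96 mL; Tricine 17.66 g; disodium phosphate 22.37 g; sodium pyruvate 82.25 mL

Scale factor relative to 1 L: 1.804.
hemin: V = C2·V2/C1 = 9.25 µg/mL × 1804 mL ÷ 6890 µg/mL = 2.42 mL
sodium lactate: dilute stock: 0.519% ÷ 18.6% × 1804 mL = 50.34 mL
thiamine: V = C2·V2/C1 = 4.15 µg/mL × 1804 mL ÷ 7800 µg/mL = 0.96 mL
Tricine: 9.79 g/L × 1.804 L = 17.66 g
disodium phosphate: 12.4 g/L × 1.804 L = 22.37 g
sodium pyruvate: dilute stock: 18.1 mM × 1804 mL ÷ 397 mM = 82.25 mL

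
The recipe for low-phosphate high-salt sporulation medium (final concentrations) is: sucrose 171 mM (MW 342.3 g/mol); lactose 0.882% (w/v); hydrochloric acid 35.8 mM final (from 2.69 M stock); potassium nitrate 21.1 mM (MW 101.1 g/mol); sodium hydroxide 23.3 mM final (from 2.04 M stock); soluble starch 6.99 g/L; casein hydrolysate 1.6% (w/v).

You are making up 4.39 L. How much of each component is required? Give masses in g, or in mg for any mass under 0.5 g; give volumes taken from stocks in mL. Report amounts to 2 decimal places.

Working volume: 4.39 L.
sucrose: 171 mmol/L × 342.3 g/mol × 4.39 L ÷ 1000 = 256.96 g
lactose: 0.882% w/v = 8.82 g/L → 8.82 × 4.39 L = 38.72 g
hydrochloric acid: V = C2·V2/C1 = 35.8 mM × 4390 mL ÷ 2690 mM = 58.42 mL
potassium nitrate: 21.1 mmol/L × 101.1 g/mol × 4.39 L ÷ 1000 = 9.36 g
sodium hydroxide: C1V1 = C2V2 → 23.3 mM × 4390 mL ÷ 2040 mM = 50.14 mL
soluble starch: 6.99 g/L × 4.39 L = 30.69 g
casein hydrolysate: 1.6% w/v = 16 g/L → 16 × 4.39 L = 70.24 g

sucrose 256.96 g; lactose 38.72 g; hydrochloric acid 58.42 mL; potassium nitrate 9.36 g; sodium hydroxide 50.14 mL; soluble starch 30.69 g; casein hydrolysate 70.24 g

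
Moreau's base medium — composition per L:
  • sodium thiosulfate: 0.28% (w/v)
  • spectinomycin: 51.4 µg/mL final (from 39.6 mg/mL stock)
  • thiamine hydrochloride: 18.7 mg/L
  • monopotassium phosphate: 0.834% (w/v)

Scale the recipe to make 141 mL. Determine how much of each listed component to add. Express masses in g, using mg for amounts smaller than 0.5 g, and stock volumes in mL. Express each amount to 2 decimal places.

sodium thiosulfate 394.80 mg; spectinomycin 0.18 mL; thiamine hydrochloride 2.64 mg; monopotassium phosphate 1.18 g

Working volume: 141 mL = 0.141 L.
sodium thiosulfate: 0.28% w/v = 2.8 g/L → 2.8 × 0.141 L = 0.3948 g = 394.80 mg
spectinomycin: dilute stock: 51.4 µg/mL × 141 mL ÷ 39600 µg/mL = 0.18 mL
thiamine hydrochloride: 18.7 mg/L × 0.141 L = 2.64 mg
monopotassium phosphate: 0.834 g per 100 mL × 141 mL ÷ 100 = 1.18 g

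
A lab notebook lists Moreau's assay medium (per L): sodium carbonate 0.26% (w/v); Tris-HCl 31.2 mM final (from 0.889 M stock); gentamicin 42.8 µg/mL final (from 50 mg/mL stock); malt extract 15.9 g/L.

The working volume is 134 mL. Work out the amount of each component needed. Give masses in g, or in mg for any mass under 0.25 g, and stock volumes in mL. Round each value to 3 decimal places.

Target volume = 134 mL = 0.134 L.
sodium carbonate: 0.26 g per 100 mL × 134 mL ÷ 100 = 0.348 g
Tris-HCl: C1V1 = C2V2 → 31.2 mM × 134 mL ÷ 889 mM = 4.703 mL
gentamicin: dilute stock: 42.8 µg/mL × 134 mL ÷ 50000 µg/mL = 0.115 mL
malt extract: 15.9 g/L × 0.134 L = 2.131 g

sodium carbonate 0.348 g; Tris-HCl 4.703 mL; gentamicin 0.115 mL; malt extract 2.131 g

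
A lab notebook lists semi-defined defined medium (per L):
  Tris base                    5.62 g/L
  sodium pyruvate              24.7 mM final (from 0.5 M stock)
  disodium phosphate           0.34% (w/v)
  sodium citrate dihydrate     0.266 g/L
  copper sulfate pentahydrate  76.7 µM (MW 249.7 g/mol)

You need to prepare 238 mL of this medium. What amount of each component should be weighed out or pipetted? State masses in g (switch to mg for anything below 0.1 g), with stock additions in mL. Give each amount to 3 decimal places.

Tris base 1.338 g; sodium pyruvate 11.757 mL; disodium phosphate 0.809 g; sodium citrate dihydrate 63.308 mg; copper sulfate pentahydrate 4.558 mg

Scale factor relative to 1 L: 0.238.
Tris base: 5.62 g/L × 0.238 L = 1.338 g
sodium pyruvate: C1V1 = C2V2 → 24.7 mM × 238 mL ÷ 500 mM = 11.757 mL
disodium phosphate: 0.34 g per 100 mL × 238 mL ÷ 100 = 0.809 g
sodium citrate dihydrate: 0.266 g/L × 0.238 L = 0.063308 g = 63.308 mg
copper sulfate pentahydrate: 76.7 µmol/L × 249.7 g/mol × 0.238 L ÷ 1000 = 4.558 mg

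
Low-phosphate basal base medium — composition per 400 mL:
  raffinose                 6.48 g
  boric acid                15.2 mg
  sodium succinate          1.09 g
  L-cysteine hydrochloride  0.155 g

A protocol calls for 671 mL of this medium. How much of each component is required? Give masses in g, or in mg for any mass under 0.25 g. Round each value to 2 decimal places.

raffinose 10.87 g; boric acid 25.50 mg; sodium succinate 1.83 g; L-cysteine hydrochloride 0.26 g

Ratio of target to recipe volume: 671 / 400 = 1.6775.
raffinose: 6.48 g × (671 mL / 400 mL) = 10.87 g
boric acid: 15.2 mg × (671 mL / 400 mL) = 25.50 mg
sodium succinate: 1.09 g × (671 mL / 400 mL) = 1.83 g
L-cysteine hydrochloride: 0.155 g × (671 mL / 400 mL) = 0.26 g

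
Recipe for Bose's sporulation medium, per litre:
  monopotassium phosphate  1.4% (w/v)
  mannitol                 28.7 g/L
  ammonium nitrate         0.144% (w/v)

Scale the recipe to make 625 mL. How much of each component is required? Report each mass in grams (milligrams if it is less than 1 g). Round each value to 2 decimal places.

monopotassium phosphate 8.75 g; mannitol 17.94 g; ammonium nitrate 900.00 mg

Working volume: 625 mL = 0.625 L.
monopotassium phosphate: 1.4 g per 100 mL × 625 mL ÷ 100 = 8.75 g
mannitol: 28.7 g/L × 0.625 L = 17.94 g
ammonium nitrate: 0.144% w/v = 1.44 g/L → 1.44 × 0.625 L = 0.9 g = 900.00 mg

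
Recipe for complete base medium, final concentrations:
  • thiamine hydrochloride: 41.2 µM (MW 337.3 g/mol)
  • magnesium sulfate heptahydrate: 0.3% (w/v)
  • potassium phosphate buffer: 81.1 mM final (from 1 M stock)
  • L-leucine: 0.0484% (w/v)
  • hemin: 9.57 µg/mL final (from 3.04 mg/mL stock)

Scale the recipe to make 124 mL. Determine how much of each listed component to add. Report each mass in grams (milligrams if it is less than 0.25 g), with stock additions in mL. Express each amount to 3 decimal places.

Target volume = 124 mL = 0.124 L.
thiamine hydrochloride: 41.2 µmol/L × 337.3 g/mol × 0.124 L ÷ 1000 = 1.723 mg
magnesium sulfate heptahydrate: 0.3 g per 100 mL × 124 mL ÷ 100 = 0.372 g
potassium phosphate buffer: dilute stock: 81.1 mM × 124 mL ÷ 1000 mM = 10.056 mL
L-leucine: 0.0484% w/v = 0.484 g/L → 0.484 × 0.124 L = 0.060016 g = 60.016 mg
hemin: dilute stock: 9.57 µg/mL × 124 mL ÷ 3040 µg/mL = 0.390 mL

thiamine hydrochloride 1.723 mg; magnesium sulfate heptahydrate 0.372 g; potassium phosphate buffer 10.056 mL; L-leucine 60.016 mg; hemin 0.390 mL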